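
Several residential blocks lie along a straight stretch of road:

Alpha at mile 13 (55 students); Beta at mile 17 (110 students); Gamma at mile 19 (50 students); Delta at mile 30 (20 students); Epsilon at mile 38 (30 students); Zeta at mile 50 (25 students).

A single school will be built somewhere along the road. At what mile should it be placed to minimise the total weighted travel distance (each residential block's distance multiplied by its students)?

x = 17

For a sum of weighted absolute distances on a line, the optimum is the weighted median (not the mean). Total weight W = 290; half-weight = 145.
Sort by position and accumulate weight:
  mile 13 (Alpha, w=55) → cum 55
  mile 17 (Beta, w=110) → cum 165  ≥ 145 → median here
  mile 19 (Gamma, w=50) → cum 215
  mile 30 (Delta, w=20) → cum 235
  mile 38 (Epsilon, w=30) → cum 265
  mile 50 (Zeta, w=25) → cum 290
Optimal location: mile 17.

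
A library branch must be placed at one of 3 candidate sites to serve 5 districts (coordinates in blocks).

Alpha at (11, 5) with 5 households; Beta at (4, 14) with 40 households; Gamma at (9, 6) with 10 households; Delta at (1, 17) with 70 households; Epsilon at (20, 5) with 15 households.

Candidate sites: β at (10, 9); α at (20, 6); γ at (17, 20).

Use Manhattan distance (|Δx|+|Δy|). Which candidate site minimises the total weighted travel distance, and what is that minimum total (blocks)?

Total weighted distance at each candidate:
  β (10, 9): total = 1905
  α (20, 6): total = 3235
  γ (17, 20): total = 2685
Minimum is at β with total 1905 blocks.

β, total 1905 blocks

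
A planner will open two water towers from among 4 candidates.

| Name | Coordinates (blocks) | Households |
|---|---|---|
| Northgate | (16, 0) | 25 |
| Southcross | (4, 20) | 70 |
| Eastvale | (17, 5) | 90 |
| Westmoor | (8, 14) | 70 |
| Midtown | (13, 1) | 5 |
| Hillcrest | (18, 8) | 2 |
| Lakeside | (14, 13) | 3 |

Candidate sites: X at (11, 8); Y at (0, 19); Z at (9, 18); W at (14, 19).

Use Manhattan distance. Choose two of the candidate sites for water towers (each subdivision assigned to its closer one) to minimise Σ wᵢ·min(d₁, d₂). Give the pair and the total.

{X, Z}, total 2058

Evaluate every pair (each demand assigned to the nearer of the two):
  {X, Z}: total = 2058
  {X, Y}: total = 2198
  {X, W}: total = 2612
  {Z, W}: total = 3038
  {Y, W}: total = 3318
  {Y, Z}: total = 3388
Best pair: {X, Z} with total 2058.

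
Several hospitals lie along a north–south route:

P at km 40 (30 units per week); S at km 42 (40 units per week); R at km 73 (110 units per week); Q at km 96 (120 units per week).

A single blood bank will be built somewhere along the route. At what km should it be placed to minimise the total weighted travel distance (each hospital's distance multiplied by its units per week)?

For a sum of weighted absolute distances on a line, the optimum is the weighted median (not the mean). Total weight W = 300; half-weight = 150.
Sort by position and accumulate weight:
  km 40 (P, w=30) → cum 30
  km 42 (S, w=40) → cum 70
  km 73 (R, w=110) → cum 180  ≥ 150 → median here
  km 96 (Q, w=120) → cum 300
Optimal location: km 73.

x = 73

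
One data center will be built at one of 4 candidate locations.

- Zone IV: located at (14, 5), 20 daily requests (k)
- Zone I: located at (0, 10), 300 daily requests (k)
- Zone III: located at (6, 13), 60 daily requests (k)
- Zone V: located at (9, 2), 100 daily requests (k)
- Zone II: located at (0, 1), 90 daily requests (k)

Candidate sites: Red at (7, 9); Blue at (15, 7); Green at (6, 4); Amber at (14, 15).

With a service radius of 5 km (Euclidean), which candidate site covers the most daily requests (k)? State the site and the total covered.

Green, covering 100

Coverage radius r = 5 km; a point is covered iff (Δx)²+(Δy)² ≤ 5² = 25.
  Red (7, 9): covers {Zone III} → 60
  Blue (15, 7): covers {Zone IV} → 20
  Green (6, 4): covers {Zone V} → 100
  Amber (14, 15): covers {none} → 0
Maximum coverage at Green: 100 daily requests (k).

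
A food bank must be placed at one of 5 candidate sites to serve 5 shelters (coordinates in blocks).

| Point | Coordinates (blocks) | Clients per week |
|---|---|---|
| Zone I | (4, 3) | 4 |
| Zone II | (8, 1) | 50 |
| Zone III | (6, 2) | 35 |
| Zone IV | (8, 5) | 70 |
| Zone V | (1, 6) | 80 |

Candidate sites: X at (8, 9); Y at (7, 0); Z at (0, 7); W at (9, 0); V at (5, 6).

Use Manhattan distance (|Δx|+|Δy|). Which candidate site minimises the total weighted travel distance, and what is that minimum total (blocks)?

V, total 1191 blocks

Total weighted distance at each candidate:
  X (8, 9): total = 1835
  Y (7, 0): total = 1609
  Z (0, 7): total = 1977
  W (9, 0): total = 1847
  V (5, 6): total = 1191
Minimum is at V with total 1191 blocks.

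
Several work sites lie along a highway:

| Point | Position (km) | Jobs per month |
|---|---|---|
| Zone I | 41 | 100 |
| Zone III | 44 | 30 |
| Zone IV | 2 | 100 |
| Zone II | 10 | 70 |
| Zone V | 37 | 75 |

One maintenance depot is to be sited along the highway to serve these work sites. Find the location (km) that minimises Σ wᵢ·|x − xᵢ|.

For a sum of weighted absolute distances on a line, the optimum is the weighted median (not the mean). Total weight W = 375; half-weight = 187.5.
Sort by position and accumulate weight:
  km 2 (Zone IV, w=100) → cum 100
  km 10 (Zone II, w=70) → cum 170
  km 37 (Zone V, w=75) → cum 245  ≥ 187.5 → median here
  km 41 (Zone I, w=100) → cum 345
  km 44 (Zone III, w=30) → cum 375
Optimal location: km 37.

x = 37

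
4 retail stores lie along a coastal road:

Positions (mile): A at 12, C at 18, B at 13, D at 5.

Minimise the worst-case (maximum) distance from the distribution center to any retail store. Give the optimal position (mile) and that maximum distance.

The 1-center on a line is the midpoint of the two extreme points: leftmost at 5, rightmost at 18.
Optimal location = (5 + 18)/2 = 11.5; maximum distance = (18 − 5)/2 = 6.5.

location 11.5, max distance 6.5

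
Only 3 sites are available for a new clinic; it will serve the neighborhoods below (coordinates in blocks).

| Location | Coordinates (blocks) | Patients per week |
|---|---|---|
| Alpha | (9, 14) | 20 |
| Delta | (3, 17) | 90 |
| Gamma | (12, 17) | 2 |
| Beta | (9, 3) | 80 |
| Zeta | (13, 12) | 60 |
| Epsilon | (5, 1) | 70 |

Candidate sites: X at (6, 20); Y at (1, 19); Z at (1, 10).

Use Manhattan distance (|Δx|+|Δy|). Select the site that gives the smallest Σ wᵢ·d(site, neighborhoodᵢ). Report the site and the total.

Z, total 4036 blocks

Total weighted distance at each candidate:
  X (6, 20): total = 4638
  Y (1, 19): total = 5246
  Z (1, 10): total = 4036
Minimum is at Z with total 4036 blocks.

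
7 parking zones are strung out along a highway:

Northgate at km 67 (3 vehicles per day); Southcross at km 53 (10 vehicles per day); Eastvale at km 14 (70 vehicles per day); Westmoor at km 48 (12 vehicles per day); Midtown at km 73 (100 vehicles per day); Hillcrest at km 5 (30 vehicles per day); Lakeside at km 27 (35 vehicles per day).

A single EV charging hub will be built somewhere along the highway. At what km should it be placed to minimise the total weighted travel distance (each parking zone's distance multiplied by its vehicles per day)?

x = 27

For a sum of weighted absolute distances on a line, the optimum is the weighted median (not the mean). Total weight W = 260; half-weight = 130.
Sort by position and accumulate weight:
  km 5 (Hillcrest, w=30) → cum 30
  km 14 (Eastvale, w=70) → cum 100
  km 27 (Lakeside, w=35) → cum 135  ≥ 130 → median here
  km 48 (Westmoor, w=12) → cum 147
  km 53 (Southcross, w=10) → cum 157
  km 67 (Northgate, w=3) → cum 160
  km 73 (Midtown, w=100) → cum 260
Optimal location: km 27.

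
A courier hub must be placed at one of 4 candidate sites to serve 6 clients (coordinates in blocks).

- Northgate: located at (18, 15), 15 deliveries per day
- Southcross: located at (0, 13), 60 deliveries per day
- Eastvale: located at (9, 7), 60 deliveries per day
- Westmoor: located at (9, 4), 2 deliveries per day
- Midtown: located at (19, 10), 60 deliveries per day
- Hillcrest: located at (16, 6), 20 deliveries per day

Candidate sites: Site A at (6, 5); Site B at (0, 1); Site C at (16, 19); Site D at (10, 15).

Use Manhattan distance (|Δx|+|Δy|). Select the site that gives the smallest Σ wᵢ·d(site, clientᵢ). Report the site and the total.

Site D, total 2544 blocks

Total weighted distance at each candidate:
  Site A (6, 5): total = 2778
  Site B (0, 1): total = 4224
  Site C (16, 19): total = 3574
  Site D (10, 15): total = 2544
Minimum is at Site D with total 2544 blocks.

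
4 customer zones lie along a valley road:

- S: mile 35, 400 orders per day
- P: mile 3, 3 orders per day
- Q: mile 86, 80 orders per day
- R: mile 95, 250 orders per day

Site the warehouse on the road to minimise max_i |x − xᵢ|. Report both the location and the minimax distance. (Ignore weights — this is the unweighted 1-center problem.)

location 49, max distance 46

The 1-center on a line is the midpoint of the two extreme points: leftmost at 3, rightmost at 95.
Optimal location = (3 + 95)/2 = 49; maximum distance = (95 − 3)/2 = 46.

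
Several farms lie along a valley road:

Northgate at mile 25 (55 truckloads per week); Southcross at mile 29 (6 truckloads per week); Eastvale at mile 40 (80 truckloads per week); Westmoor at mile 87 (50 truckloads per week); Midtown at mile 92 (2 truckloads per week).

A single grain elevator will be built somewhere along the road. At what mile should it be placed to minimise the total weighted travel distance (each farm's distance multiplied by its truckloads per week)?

For a sum of weighted absolute distances on a line, the optimum is the weighted median (not the mean). Total weight W = 193; half-weight = 96.5.
Sort by position and accumulate weight:
  mile 25 (Northgate, w=55) → cum 55
  mile 29 (Southcross, w=6) → cum 61
  mile 40 (Eastvale, w=80) → cum 141  ≥ 96.5 → median here
  mile 87 (Westmoor, w=50) → cum 191
  mile 92 (Midtown, w=2) → cum 193
Optimal location: mile 40.

x = 40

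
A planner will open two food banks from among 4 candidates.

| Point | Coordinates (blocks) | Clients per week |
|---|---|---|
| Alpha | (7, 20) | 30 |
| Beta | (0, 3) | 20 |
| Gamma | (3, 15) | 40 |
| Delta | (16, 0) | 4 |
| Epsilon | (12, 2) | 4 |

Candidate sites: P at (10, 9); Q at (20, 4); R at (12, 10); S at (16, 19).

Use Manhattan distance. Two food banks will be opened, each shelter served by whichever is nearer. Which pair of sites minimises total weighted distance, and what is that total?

{P, S}, total 1236

Evaluate every pair (each demand assigned to the nearer of the two):
  {P, S}: total = 1236
  {P, Q}: total = 1328
  {R, S}: total = 1328
  {P, R}: total = 1348
  {Q, R}: total = 1454
  {Q, S}: total = 1472
Best pair: {P, S} with total 1236.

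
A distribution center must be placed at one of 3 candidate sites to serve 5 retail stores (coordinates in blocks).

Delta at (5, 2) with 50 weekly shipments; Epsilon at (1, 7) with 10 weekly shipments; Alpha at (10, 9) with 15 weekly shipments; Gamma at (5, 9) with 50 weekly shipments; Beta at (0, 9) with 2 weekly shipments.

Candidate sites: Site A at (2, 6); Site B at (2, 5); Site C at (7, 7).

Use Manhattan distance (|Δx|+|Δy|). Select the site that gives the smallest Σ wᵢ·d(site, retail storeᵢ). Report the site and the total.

Total weighted distance at each candidate:
  Site A (2, 6): total = 845
  Site B (2, 5): total = 872
  Site C (7, 7): total = 703
Minimum is at Site C with total 703 blocks.

Site C, total 703 blocks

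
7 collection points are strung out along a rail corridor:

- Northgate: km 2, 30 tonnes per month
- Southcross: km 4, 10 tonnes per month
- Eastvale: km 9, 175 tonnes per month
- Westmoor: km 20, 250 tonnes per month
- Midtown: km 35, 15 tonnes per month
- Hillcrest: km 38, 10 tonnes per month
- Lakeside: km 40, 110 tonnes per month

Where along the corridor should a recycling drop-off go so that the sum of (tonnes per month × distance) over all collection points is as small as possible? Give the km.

x = 20

For a sum of weighted absolute distances on a line, the optimum is the weighted median (not the mean). Total weight W = 600; half-weight = 300.
Sort by position and accumulate weight:
  km 2 (Northgate, w=30) → cum 30
  km 4 (Southcross, w=10) → cum 40
  km 9 (Eastvale, w=175) → cum 215
  km 20 (Westmoor, w=250) → cum 465  ≥ 300 → median here
  km 35 (Midtown, w=15) → cum 480
  km 38 (Hillcrest, w=10) → cum 490
  km 40 (Lakeside, w=110) → cum 600
Optimal location: km 20.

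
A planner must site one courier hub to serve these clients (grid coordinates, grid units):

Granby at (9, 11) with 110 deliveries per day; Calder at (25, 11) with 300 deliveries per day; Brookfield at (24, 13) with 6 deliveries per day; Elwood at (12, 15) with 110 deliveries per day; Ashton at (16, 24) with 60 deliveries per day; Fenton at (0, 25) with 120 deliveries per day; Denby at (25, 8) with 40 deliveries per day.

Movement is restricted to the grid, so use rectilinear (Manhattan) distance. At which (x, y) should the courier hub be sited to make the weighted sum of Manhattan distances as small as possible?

Manhattan distance separates: Σwᵢ(|x−xᵢ|+|y−yᵢ|) = Σwᵢ|x−xᵢ| + Σwᵢ|y−yᵢ|, so x and y are optimised independently as 1-D weighted medians.
Total weight W = 746; half = 373.
x-coordinate, sorted with cumulative weight:
  x=0 (Fenton, w=120) cum 120
  x=9 (Granby, w=110) cum 230
  x=12 (Elwood, w=110) cum 340
  x=16 (Ashton, w=60) cum 400  ← median
  x=24 (Brookfield, w=6) cum 406
  x=25 (Calder, w=300) cum 706
  x=25 (Denby, w=40) cum 746
⇒ x* = 16
y-coordinate, sorted with cumulative weight:
  y=8 (Denby, w=40) cum 40
  y=11 (Granby, w=110) cum 150
  y=11 (Calder, w=300) cum 450  ← median
  y=13 (Brookfield, w=6) cum 456
  y=15 (Elwood, w=110) cum 566
  y=24 (Ashton, w=60) cum 626
  y=25 (Fenton, w=120) cum 746
⇒ y* = 11

(16, 11)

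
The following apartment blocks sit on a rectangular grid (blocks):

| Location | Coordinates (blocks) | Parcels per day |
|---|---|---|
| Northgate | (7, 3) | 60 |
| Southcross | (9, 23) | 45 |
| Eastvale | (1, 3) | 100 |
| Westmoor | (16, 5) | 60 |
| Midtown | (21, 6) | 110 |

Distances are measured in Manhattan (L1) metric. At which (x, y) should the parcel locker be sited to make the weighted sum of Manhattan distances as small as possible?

(9, 5)

Manhattan distance separates: Σwᵢ(|x−xᵢ|+|y−yᵢ|) = Σwᵢ|x−xᵢ| + Σwᵢ|y−yᵢ|, so x and y are optimised independently as 1-D weighted medians.
Total weight W = 375; half = 187.5.
x-coordinate, sorted with cumulative weight:
  x=1 (Eastvale, w=100) cum 100
  x=7 (Northgate, w=60) cum 160
  x=9 (Southcross, w=45) cum 205  ← median
  x=16 (Westmoor, w=60) cum 265
  x=21 (Midtown, w=110) cum 375
⇒ x* = 9
y-coordinate, sorted with cumulative weight:
  y=3 (Northgate, w=60) cum 60
  y=3 (Eastvale, w=100) cum 160
  y=5 (Westmoor, w=60) cum 220  ← median
  y=6 (Midtown, w=110) cum 330
  y=23 (Southcross, w=45) cum 375
⇒ y* = 5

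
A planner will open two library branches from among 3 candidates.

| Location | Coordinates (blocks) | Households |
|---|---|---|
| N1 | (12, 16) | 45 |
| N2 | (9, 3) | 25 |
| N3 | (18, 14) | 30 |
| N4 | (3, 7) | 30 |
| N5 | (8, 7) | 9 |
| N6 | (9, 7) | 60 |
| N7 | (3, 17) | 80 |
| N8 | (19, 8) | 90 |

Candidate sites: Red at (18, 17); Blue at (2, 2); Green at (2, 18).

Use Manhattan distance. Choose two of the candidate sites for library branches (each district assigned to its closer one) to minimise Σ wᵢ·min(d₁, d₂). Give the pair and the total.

Evaluate every pair (each demand assigned to the nearer of the two):
  {Red, Green}: total = 3608
  {Red, Blue}: total = 3704
  {Blue, Green}: total = 4569
Best pair: {Red, Green} with total 3608.

{Red, Green}, total 3608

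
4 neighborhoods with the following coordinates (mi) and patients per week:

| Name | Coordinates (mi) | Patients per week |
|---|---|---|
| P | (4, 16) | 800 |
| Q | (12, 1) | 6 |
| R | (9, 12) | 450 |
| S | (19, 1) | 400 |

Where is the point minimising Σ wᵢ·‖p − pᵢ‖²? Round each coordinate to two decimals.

(9.01, 11.24)

The minimiser of Σwᵢ‖p−pᵢ‖² is the weighted centroid p* = (Σwᵢpᵢ)/(Σwᵢ).
Σwᵢ = 1656.
Σwᵢxᵢ = 800·4 + 6·12 + 450·9 + 400·19 = 14922.
Σwᵢyᵢ = 800·16 + 6·1 + 450·12 + 400·1 = 18606.
x* = 14922/1656 = 9.01, y* = 18606/1656 = 11.24.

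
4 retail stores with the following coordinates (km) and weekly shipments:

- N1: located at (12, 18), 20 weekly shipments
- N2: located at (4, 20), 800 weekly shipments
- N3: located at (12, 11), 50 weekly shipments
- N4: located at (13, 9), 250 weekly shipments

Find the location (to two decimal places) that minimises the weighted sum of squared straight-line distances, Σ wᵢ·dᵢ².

The minimiser of Σwᵢ‖p−pᵢ‖² is the weighted centroid p* = (Σwᵢpᵢ)/(Σwᵢ).
Σwᵢ = 1120.
Σwᵢxᵢ = 20·12 + 800·4 + 50·12 + 250·13 = 7290.
Σwᵢyᵢ = 20·18 + 800·20 + 50·11 + 250·9 = 19160.
x* = 7290/1120 = 6.51, y* = 19160/1120 = 17.11.

(6.51, 17.11)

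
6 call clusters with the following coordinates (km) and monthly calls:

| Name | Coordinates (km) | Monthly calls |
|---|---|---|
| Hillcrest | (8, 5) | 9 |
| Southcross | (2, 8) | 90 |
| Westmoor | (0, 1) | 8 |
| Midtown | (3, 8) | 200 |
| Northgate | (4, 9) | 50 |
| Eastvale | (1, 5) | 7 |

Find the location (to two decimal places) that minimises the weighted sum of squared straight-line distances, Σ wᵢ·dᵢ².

(2.91, 7.85)

The minimiser of Σwᵢ‖p−pᵢ‖² is the weighted centroid p* = (Σwᵢpᵢ)/(Σwᵢ).
Σwᵢ = 364.
Σwᵢxᵢ = 9·8 + 90·2 + 8·0 + 200·3 + 50·4 + 7·1 = 1059.
Σwᵢyᵢ = 9·5 + 90·8 + 8·1 + 200·8 + 50·9 + 7·5 = 2858.
x* = 1059/364 = 2.91, y* = 2858/364 = 7.85.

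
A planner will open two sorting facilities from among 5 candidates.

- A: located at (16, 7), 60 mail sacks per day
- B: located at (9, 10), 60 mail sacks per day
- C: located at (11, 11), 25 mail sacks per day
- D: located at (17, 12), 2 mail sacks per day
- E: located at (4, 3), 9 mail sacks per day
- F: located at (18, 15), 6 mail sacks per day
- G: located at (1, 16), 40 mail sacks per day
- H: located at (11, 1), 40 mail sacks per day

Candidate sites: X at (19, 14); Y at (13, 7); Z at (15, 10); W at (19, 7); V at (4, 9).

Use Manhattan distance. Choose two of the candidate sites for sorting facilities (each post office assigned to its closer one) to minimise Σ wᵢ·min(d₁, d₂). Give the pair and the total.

Evaluate every pair (each demand assigned to the nearer of the two):
  {Y, V}: total = 1560
  {Z, V}: total = 1755
  {W, V}: total = 1847
  {Y, Z}: total = 1958
  {X, Y}: total = 2007
  {Y, W}: total = 2095
  {Z, W}: total = 2203
  {X, Z}: total = 2227
  {X, V}: total = 2259
  {X, W}: total = 2786
Best pair: {Y, V} with total 1560.

{Y, V}, total 1560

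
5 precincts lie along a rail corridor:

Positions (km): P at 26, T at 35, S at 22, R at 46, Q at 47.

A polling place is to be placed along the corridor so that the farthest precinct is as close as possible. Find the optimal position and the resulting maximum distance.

location 34.5, max distance 12.5

The 1-center on a line is the midpoint of the two extreme points: leftmost at 22, rightmost at 47.
Optimal location = (22 + 47)/2 = 34.5; maximum distance = (47 − 22)/2 = 12.5.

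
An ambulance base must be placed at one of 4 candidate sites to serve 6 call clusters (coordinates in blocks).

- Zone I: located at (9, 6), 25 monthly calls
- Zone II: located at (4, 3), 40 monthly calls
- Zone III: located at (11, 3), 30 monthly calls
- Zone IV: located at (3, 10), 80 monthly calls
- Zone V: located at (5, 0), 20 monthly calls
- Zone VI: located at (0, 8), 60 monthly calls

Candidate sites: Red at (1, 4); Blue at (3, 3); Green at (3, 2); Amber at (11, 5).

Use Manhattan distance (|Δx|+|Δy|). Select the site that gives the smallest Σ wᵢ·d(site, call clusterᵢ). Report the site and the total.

Total weighted distance at each candidate:
  Red (1, 4): total = 1840
  Blue (3, 3): total = 1645
  Green (3, 2): total = 1860
  Amber (11, 5): total = 2595
Minimum is at Blue with total 1645 blocks.

Blue, total 1645 blocks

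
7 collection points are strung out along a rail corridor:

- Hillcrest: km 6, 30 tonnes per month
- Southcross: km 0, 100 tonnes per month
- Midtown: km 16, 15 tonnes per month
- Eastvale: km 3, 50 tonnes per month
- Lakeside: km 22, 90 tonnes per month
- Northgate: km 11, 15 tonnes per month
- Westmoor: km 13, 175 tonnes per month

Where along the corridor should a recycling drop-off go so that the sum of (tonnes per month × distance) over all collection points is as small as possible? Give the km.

x = 13

For a sum of weighted absolute distances on a line, the optimum is the weighted median (not the mean). Total weight W = 475; half-weight = 237.5.
Sort by position and accumulate weight:
  km 0 (Southcross, w=100) → cum 100
  km 3 (Eastvale, w=50) → cum 150
  km 6 (Hillcrest, w=30) → cum 180
  km 11 (Northgate, w=15) → cum 195
  km 13 (Westmoor, w=175) → cum 370  ≥ 237.5 → median here
  km 16 (Midtown, w=15) → cum 385
  km 22 (Lakeside, w=90) → cum 475
Optimal location: km 13.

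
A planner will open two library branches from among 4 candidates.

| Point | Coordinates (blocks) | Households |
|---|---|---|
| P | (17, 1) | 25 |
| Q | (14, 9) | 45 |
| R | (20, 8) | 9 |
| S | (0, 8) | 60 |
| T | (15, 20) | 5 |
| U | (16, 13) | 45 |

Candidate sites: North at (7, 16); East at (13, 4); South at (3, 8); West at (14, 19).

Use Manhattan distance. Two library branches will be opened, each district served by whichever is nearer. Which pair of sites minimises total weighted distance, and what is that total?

{East, South}, total 1354

Evaluate every pair (each demand assigned to the nearer of the two):
  {East, South}: total = 1354
  {South, West}: total = 1678
  {East, West}: total = 1934
  {North, South}: total = 1998
  {North, East}: total = 2044
  {North, West}: total = 2398
Best pair: {East, South} with total 1354.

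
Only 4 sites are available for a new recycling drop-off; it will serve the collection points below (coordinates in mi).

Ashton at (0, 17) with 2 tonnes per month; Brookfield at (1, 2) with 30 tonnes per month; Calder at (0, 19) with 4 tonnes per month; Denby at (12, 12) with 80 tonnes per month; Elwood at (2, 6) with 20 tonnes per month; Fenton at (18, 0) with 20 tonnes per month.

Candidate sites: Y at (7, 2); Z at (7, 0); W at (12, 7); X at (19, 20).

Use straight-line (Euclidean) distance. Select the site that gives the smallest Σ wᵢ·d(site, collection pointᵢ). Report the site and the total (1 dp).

Total weighted distance at each candidate:
  Y (7, 2): total = 1532.7
  Z (7, 0): total = 1723.7
  W (12, 7): total = 1247.0
  X (19, 20): total = 2569.6
Minimum is at W with total 1247.0 mi.

W, total 1247.0 mi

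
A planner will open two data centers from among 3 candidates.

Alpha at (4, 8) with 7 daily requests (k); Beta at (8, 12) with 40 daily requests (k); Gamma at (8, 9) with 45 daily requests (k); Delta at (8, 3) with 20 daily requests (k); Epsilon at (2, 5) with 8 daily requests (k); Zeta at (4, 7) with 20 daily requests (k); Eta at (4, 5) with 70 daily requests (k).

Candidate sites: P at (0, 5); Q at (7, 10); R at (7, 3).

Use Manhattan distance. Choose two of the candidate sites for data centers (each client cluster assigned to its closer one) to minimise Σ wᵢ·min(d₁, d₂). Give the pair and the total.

Evaluate every pair (each demand assigned to the nearer of the two):
  {Q, R}: total = 791
  {P, Q}: total = 821
  {P, R}: total = 1200
Best pair: {Q, R} with total 791.

{Q, R}, total 791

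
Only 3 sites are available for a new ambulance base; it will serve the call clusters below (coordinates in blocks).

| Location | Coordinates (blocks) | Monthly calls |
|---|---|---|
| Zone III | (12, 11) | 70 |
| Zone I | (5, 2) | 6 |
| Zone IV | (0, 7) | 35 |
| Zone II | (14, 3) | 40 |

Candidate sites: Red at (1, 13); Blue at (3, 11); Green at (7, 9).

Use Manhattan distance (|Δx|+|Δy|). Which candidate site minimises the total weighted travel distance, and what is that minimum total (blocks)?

Green, total 1379 blocks

Total weighted distance at each candidate:
  Red (1, 13): total = 2165
  Blue (3, 11): total = 1701
  Green (7, 9): total = 1379
Minimum is at Green with total 1379 blocks.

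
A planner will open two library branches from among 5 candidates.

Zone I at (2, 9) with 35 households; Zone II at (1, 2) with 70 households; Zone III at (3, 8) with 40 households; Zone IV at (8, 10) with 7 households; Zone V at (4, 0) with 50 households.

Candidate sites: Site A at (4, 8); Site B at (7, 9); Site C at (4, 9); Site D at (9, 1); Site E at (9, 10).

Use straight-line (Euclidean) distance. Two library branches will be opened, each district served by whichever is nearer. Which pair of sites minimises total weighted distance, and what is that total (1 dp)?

{Site A, Site D}, total 874.1

Evaluate every pair (each demand assigned to the nearer of the two):
  {Site A, Site D}: total = 874.1
  {Site C, Site D}: total = 943.5
  {Site A, Site E}: total = 994.8
  {Site A, Site B}: total = 997.7
  {Site A, Site C}: total = 1008.4
  {Site C, Site E}: total = 1116.7
  {Site B, Site C}: total = 1119.6
  {Site B, Site D}: total = 1169.1
  {Site D, Site E}: total = 1326.8
  {Site B, Site E}: total = 1466.6
Best pair: {Site A, Site D} with total 874.1.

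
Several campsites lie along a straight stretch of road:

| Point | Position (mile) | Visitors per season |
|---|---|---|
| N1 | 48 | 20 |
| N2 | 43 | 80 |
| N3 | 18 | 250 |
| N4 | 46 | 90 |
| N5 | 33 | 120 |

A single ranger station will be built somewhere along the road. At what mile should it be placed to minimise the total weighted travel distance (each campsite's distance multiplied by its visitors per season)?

For a sum of weighted absolute distances on a line, the optimum is the weighted median (not the mean). Total weight W = 560; half-weight = 280.
Sort by position and accumulate weight:
  mile 18 (N3, w=250) → cum 250
  mile 33 (N5, w=120) → cum 370  ≥ 280 → median here
  mile 43 (N2, w=80) → cum 450
  mile 46 (N4, w=90) → cum 540
  mile 48 (N1, w=20) → cum 560
Optimal location: mile 33.

x = 33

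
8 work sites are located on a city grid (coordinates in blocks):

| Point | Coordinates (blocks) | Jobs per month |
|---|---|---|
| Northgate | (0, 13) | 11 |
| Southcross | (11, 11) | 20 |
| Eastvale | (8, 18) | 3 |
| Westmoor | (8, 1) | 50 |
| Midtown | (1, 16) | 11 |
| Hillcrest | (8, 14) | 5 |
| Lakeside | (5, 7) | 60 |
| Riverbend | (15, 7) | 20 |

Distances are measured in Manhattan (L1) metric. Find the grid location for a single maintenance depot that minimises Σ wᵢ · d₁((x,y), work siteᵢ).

(8, 7)

Manhattan distance separates: Σwᵢ(|x−xᵢ|+|y−yᵢ|) = Σwᵢ|x−xᵢ| + Σwᵢ|y−yᵢ|, so x and y are optimised independently as 1-D weighted medians.
Total weight W = 180; half = 90.
x-coordinate, sorted with cumulative weight:
  x=0 (Northgate, w=11) cum 11
  x=1 (Midtown, w=11) cum 22
  x=5 (Lakeside, w=60) cum 82
  x=8 (Eastvale, w=3) cum 85
  x=8 (Westmoor, w=50) cum 135  ← median
  x=8 (Hillcrest, w=5) cum 140
  x=11 (Southcross, w=20) cum 160
  x=15 (Riverbend, w=20) cum 180
⇒ x* = 8
y-coordinate, sorted with cumulative weight:
  y=1 (Westmoor, w=50) cum 50
  y=7 (Lakeside, w=60) cum 110  ← median
  y=7 (Riverbend, w=20) cum 130
  y=11 (Southcross, w=20) cum 150
  y=13 (Northgate, w=11) cum 161
  y=14 (Hillcrest, w=5) cum 166
  y=16 (Midtown, w=11) cum 177
  y=18 (Eastvale, w=3) cum 180
⇒ y* = 7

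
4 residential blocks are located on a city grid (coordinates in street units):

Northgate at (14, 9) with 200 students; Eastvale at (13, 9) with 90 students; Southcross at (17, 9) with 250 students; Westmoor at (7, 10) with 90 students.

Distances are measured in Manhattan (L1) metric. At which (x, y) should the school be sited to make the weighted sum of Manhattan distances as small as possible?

Manhattan distance separates: Σwᵢ(|x−xᵢ|+|y−yᵢ|) = Σwᵢ|x−xᵢ| + Σwᵢ|y−yᵢ|, so x and y are optimised independently as 1-D weighted medians.
Total weight W = 630; half = 315.
x-coordinate, sorted with cumulative weight:
  x=7 (Westmoor, w=90) cum 90
  x=13 (Eastvale, w=90) cum 180
  x=14 (Northgate, w=200) cum 380  ← median
  x=17 (Southcross, w=250) cum 630
⇒ x* = 14
y-coordinate, sorted with cumulative weight:
  y=9 (Northgate, w=200) cum 200
  y=9 (Eastvale, w=90) cum 290
  y=9 (Southcross, w=250) cum 540  ← median
  y=10 (Westmoor, w=90) cum 630
⇒ y* = 9

(14, 9)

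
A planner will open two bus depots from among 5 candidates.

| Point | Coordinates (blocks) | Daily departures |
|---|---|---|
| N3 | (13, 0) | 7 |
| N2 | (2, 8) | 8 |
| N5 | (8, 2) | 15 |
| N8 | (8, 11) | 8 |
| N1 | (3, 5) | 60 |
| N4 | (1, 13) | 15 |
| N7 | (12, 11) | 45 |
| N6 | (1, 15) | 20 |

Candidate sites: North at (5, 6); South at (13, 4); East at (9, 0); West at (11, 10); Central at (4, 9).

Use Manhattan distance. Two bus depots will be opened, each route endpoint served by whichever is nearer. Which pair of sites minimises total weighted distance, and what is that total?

Evaluate every pair (each demand assigned to the nearer of the two):
  {North, West}: total = 956
  {West, Central}: total = 980
  {South, Central}: total = 1150
  {East, Central}: total = 1180
  {North, Central}: total = 1190
  {North, South}: total = 1202
  {North, East}: total = 1322
  {East, West}: total = 1438
  {South, West}: total = 1498
  {South, East}: total = 2084
Best pair: {North, West} with total 956.

{North, West}, total 956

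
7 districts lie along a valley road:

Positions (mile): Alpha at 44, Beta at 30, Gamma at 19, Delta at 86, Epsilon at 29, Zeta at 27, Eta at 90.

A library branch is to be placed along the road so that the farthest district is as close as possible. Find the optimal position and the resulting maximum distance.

The 1-center on a line is the midpoint of the two extreme points: leftmost at 19, rightmost at 90.
Optimal location = (19 + 90)/2 = 54.5; maximum distance = (90 − 19)/2 = 35.5.

location 54.5, max distance 35.5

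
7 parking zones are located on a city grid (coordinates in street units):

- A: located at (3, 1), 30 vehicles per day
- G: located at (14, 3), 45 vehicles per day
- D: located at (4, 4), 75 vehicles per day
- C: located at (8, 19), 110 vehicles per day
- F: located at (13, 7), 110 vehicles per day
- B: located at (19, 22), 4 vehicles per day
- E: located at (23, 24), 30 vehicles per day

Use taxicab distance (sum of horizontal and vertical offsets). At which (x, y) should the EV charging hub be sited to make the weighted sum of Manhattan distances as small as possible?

(8, 7)

Manhattan distance separates: Σwᵢ(|x−xᵢ|+|y−yᵢ|) = Σwᵢ|x−xᵢ| + Σwᵢ|y−yᵢ|, so x and y are optimised independently as 1-D weighted medians.
Total weight W = 404; half = 202.
x-coordinate, sorted with cumulative weight:
  x=3 (A, w=30) cum 30
  x=4 (D, w=75) cum 105
  x=8 (C, w=110) cum 215  ← median
  x=13 (F, w=110) cum 325
  x=14 (G, w=45) cum 370
  x=19 (B, w=4) cum 374
  x=23 (E, w=30) cum 404
⇒ x* = 8
y-coordinate, sorted with cumulative weight:
  y=1 (A, w=30) cum 30
  y=3 (G, w=45) cum 75
  y=4 (D, w=75) cum 150
  y=7 (F, w=110) cum 260  ← median
  y=19 (C, w=110) cum 370
  y=22 (B, w=4) cum 374
  y=24 (E, w=30) cum 404
⇒ y* = 7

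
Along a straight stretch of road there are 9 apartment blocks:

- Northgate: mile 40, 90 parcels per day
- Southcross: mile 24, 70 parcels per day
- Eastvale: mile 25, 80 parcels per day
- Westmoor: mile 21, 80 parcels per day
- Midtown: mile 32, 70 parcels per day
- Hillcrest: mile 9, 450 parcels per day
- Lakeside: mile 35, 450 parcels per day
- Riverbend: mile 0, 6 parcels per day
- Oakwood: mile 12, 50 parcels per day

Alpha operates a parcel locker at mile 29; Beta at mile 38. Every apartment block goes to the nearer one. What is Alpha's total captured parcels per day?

The indifferent point is the midpoint (29+38)/2 = 33.5; apartment blocks left of it (closer to Alpha at 29) go to Alpha, those right go to Beta.
  Riverbend at 0 (w=6) → Alpha
  Hillcrest at 9 (w=450) → Alpha
  Oakwood at 12 (w=50) → Alpha
  Westmoor at 21 (w=80) → Alpha
  Southcross at 24 (w=70) → Alpha
  Eastvale at 25 (w=80) → Alpha
  Midtown at 32 (w=70) → Alpha
  Lakeside at 35 (w=450) → Beta
  Northgate at 40 (w=90) → Beta
Alpha captures 806; Beta captures 540.

806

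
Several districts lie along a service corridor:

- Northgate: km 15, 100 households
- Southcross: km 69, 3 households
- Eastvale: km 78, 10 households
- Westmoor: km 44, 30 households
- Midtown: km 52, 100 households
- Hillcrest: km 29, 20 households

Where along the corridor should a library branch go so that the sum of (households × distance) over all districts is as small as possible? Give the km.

x = 44

For a sum of weighted absolute distances on a line, the optimum is the weighted median (not the mean). Total weight W = 263; half-weight = 131.5.
Sort by position and accumulate weight:
  km 15 (Northgate, w=100) → cum 100
  km 29 (Hillcrest, w=20) → cum 120
  km 44 (Westmoor, w=30) → cum 150  ≥ 131.5 → median here
  km 52 (Midtown, w=100) → cum 250
  km 69 (Southcross, w=3) → cum 253
  km 78 (Eastvale, w=10) → cum 263
Optimal location: km 44.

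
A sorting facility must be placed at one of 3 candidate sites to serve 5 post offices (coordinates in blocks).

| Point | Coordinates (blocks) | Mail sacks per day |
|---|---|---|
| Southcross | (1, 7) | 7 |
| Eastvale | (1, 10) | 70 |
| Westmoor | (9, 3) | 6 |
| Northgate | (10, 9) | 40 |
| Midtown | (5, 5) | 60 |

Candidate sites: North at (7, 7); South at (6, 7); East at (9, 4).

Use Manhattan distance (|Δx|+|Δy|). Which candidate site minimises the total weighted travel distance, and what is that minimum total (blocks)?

South, total 1057 blocks

Total weighted distance at each candidate:
  North (7, 7): total = 1148
  South (6, 7): total = 1057
  East (9, 4): total = 1603
Minimum is at South with total 1057 blocks.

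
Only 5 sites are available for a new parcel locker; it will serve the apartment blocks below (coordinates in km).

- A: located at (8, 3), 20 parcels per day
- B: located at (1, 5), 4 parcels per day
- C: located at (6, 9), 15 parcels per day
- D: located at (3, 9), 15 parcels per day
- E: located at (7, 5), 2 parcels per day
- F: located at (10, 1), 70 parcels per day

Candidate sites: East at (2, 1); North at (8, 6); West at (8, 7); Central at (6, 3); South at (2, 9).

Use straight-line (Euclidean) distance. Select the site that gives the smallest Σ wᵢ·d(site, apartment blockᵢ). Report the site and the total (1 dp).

Central, total 569.7 km

Total weighted distance at each candidate:
  East (2, 1): total = 970.9
  North (8, 6): total = 609.6
  West (8, 7): total = 679.5
  Central (6, 3): total = 569.7
  South (2, 9): total = 1066.0
Minimum is at Central with total 569.7 km.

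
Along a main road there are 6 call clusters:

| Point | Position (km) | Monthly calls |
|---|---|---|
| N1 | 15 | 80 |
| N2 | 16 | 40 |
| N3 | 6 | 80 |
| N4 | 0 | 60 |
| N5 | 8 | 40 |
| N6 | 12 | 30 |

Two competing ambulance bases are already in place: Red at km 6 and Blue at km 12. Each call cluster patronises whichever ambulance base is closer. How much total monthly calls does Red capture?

180

The indifferent point is the midpoint (6+12)/2 = 9; call clusters left of it (closer to Red at 6) go to Red, those right go to Blue.
  N4 at 0 (w=60) → Red
  N3 at 6 (w=80) → Red
  N5 at 8 (w=40) → Red
  N6 at 12 (w=30) → Blue
  N1 at 15 (w=80) → Blue
  N2 at 16 (w=40) → Blue
Red captures 180; Blue captures 150.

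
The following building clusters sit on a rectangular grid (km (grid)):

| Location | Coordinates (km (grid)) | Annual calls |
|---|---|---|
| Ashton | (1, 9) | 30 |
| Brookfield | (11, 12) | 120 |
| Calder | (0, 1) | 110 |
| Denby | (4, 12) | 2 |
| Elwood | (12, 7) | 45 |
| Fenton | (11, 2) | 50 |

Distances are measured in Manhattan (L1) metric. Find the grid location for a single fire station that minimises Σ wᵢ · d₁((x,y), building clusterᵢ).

(11, 7)

Manhattan distance separates: Σwᵢ(|x−xᵢ|+|y−yᵢ|) = Σwᵢ|x−xᵢ| + Σwᵢ|y−yᵢ|, so x and y are optimised independently as 1-D weighted medians.
Total weight W = 357; half = 178.5.
x-coordinate, sorted with cumulative weight:
  x=0 (Calder, w=110) cum 110
  x=1 (Ashton, w=30) cum 140
  x=4 (Denby, w=2) cum 142
  x=11 (Brookfield, w=120) cum 262  ← median
  x=11 (Fenton, w=50) cum 312
  x=12 (Elwood, w=45) cum 357
⇒ x* = 11
y-coordinate, sorted with cumulative weight:
  y=1 (Calder, w=110) cum 110
  y=2 (Fenton, w=50) cum 160
  y=7 (Elwood, w=45) cum 205  ← median
  y=9 (Ashton, w=30) cum 235
  y=12 (Brookfield, w=120) cum 355
  y=12 (Denby, w=2) cum 357
⇒ y* = 7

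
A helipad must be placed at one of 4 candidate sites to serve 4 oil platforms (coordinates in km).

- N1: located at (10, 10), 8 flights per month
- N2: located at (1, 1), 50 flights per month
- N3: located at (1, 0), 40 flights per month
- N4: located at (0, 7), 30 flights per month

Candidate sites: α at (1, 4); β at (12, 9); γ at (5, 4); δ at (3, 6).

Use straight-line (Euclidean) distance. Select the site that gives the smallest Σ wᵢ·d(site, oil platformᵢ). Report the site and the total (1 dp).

α, total 491.4 km

Total weighted distance at each candidate:
  α (1, 4): total = 491.4
  β (12, 9): total = 1631.4
  γ (5, 4): total = 713.7
  δ (3, 6): total = 681.6
Minimum is at α with total 491.4 km.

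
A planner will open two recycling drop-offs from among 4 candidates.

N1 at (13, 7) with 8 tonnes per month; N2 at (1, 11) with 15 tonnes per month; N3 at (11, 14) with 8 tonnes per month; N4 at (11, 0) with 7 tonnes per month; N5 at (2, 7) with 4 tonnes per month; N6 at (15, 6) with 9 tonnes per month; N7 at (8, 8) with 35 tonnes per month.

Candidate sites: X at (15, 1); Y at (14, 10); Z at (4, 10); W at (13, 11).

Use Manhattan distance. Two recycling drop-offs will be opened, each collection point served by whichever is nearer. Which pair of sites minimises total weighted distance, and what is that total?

Evaluate every pair (each demand assigned to the nearer of the two):
  {Y, Z}: total = 514
  {Z, W}: total = 516
  {X, Z}: total = 522
  {X, W}: total = 672
  {X, Y}: total = 718
  {Y, W}: total = 728
Best pair: {Y, Z} with total 514.

{Y, Z}, total 514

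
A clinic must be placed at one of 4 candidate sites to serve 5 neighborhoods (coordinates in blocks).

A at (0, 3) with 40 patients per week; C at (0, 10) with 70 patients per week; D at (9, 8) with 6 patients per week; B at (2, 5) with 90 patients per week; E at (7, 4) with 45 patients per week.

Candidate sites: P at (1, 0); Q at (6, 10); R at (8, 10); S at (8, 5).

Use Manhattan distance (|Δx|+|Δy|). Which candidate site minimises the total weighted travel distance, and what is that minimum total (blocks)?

Total weighted distance at each candidate:
  P (1, 0): total = 2016
  Q (6, 10): total = 2095
  R (8, 10): total = 2483
  S (8, 5): total = 1964
Minimum is at S with total 1964 blocks.

S, total 1964 blocks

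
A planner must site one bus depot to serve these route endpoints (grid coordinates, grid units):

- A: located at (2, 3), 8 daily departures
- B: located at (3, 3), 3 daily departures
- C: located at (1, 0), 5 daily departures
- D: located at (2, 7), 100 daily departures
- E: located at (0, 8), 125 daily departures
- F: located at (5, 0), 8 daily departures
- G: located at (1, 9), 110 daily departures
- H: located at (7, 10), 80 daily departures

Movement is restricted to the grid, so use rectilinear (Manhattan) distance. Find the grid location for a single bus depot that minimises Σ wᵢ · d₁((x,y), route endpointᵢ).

Manhattan distance separates: Σwᵢ(|x−xᵢ|+|y−yᵢ|) = Σwᵢ|x−xᵢ| + Σwᵢ|y−yᵢ|, so x and y are optimised independently as 1-D weighted medians.
Total weight W = 439; half = 219.5.
x-coordinate, sorted with cumulative weight:
  x=0 (E, w=125) cum 125
  x=1 (C, w=5) cum 130
  x=1 (G, w=110) cum 240  ← median
  x=2 (A, w=8) cum 248
  x=2 (D, w=100) cum 348
  x=3 (B, w=3) cum 351
  x=5 (F, w=8) cum 359
  x=7 (H, w=80) cum 439
⇒ x* = 1
y-coordinate, sorted with cumulative weight:
  y=0 (C, w=5) cum 5
  y=0 (F, w=8) cum 13
  y=3 (A, w=8) cum 21
  y=3 (B, w=3) cum 24
  y=7 (D, w=100) cum 124
  y=8 (E, w=125) cum 249  ← median
  y=9 (G, w=110) cum 359
  y=10 (H, w=80) cum 439
⇒ y* = 8

(1, 8)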